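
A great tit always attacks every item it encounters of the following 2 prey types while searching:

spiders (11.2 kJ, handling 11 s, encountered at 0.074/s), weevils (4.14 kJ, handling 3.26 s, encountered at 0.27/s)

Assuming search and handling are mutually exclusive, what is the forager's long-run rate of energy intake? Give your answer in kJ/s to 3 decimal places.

R = Σλ_iE_i / (1 + Σλ_ih_i)
Numerator: 0.074×11.2 + 0.27×4.14 = 1.947
Denominator: 1 + 0.074×11 + 0.27×3.26 = 2.694
R = 1.947/2.694 = 0.7225 kJ/s

0.723 kJ/s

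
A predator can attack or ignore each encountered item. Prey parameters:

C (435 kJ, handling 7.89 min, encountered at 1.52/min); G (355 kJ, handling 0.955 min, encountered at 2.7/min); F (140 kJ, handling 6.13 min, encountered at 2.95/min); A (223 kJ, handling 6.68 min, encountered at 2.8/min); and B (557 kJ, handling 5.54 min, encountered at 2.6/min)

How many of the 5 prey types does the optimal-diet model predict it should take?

1

Profitabilities (E/h, kJ/min): G 372, B 101, C 55.1, A 33.4, F 22.8. Add prey in this order while the next type's profitability exceeds the intake rate on those already taken.
Rate on top 1: 267.8. B: 101 < 267.8 → exclude; stop.
Optimal diet: G — 1 of 5 types.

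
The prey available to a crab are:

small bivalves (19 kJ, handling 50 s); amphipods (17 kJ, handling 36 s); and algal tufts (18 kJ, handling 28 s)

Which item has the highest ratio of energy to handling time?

In descending order of E/h:
algal tufts: 18/28 = 0.643 kJ/s
amphipods: 17/36 = 0.472 kJ/s
small bivalves: 19/50 = 0.38 kJ/s

algal tufts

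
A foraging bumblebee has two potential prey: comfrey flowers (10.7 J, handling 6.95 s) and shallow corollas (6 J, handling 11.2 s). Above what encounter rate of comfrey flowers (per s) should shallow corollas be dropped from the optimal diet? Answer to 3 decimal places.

Drop shallow corollas once their profitability E₂/h₂ falls below the rate achievable on comfrey flowers alone: E₂/h₂ = λE₁/(1 + λh₁).
Solve for λ: λE₁h₂ = E₂(1 + λh₁) → λ(E₁h₂ − E₂h₁) = E₂ → λ = E₂/(E₁h₂ − E₂h₁).
λ = 6/(10.7×11.2 − 6×6.95) = 6/78.14 = 0.07679 per s.

0.077 per s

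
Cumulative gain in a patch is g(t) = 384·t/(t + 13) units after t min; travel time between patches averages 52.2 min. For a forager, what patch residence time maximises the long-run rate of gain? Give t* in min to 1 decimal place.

Maximise g(t)/(T+t): set derivative to zero → g'(t)(T+t) = g(t).
g'(t) = 384·13/(t + 13)². Setting 384·13/(t+13)² = 384t/[(t+13)(52.2+t)] gives 13(52.2+t) = t(t+13), so t² = 13×52.2 = 678.6.
t* = √678.6 = 26.05 min.

26.0 min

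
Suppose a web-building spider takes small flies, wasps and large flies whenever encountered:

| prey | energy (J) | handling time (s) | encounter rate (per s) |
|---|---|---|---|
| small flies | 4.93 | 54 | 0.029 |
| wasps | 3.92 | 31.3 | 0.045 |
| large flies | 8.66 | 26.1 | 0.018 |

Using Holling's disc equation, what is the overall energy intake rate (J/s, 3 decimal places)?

Energy encountered per unit search time: 0.029×4.93 + 0.045×3.92 + 0.018×8.66 = 0.4752 J/s.
Handling time per unit search time: 0.029×54 + 0.045×31.3 + 0.018×26.1 = 3.444.
Rate = 0.4752/(1 + 3.444) = 0.1069 J/s.

0.107 J/s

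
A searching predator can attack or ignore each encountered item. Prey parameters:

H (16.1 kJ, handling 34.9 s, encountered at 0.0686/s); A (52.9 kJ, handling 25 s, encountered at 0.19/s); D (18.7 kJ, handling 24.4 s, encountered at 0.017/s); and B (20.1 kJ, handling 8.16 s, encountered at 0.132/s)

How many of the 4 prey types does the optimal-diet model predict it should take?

2

Rank by E/h (kJ/s): B 2.46, A 2.12, D 0.766, H 0.461. Include each in turn until the next type's E/h falls below the running intake rate.
Rate on top 1: 1.277. A: 2.12 > 1.277 → include.
Rate on top 2: 1.861. D: 0.766 < 1.861 → exclude; stop.
Optimal diet: B, A — 2 of 4 types.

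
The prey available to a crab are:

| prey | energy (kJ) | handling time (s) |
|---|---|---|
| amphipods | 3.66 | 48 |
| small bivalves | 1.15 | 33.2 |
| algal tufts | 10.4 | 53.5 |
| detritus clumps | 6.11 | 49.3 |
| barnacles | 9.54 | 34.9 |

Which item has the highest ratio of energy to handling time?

barnacles

In descending order of E/h:
barnacles: 9.54/34.9 = 0.273 kJ/s
algal tufts: 10.4/53.5 = 0.194 kJ/s
detritus clumps: 6.11/49.3 = 0.124 kJ/s
amphipods: 3.66/48 = 0.0762 kJ/s
small bivalves: 1.15/33.2 = 0.0346 kJ/s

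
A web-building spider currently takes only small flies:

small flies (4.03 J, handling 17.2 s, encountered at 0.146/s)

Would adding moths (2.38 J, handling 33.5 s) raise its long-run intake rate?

Intake rate on the current diet: R = (0.146×4.03) / (1 + 0.146×17.2) = 0.5884/3.511 = 0.1676 J/s.
moths: E/h = 2.38/33.5 = 0.07104 J/s.
Since 0.07104 < R, time spent handling moths is better spent searching.

No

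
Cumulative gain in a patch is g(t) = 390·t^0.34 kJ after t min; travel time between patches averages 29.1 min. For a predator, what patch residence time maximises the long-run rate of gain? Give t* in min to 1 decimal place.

Maximise g(t)/(T+t): set derivative to zero → g'(t)(T+t) = g(t).
g'(t) = 0.34·390·t^-0.66. Setting 0.34·390·t^-0.66 = 390·t^0.34/(29.1+t) gives 0.34(29.1+t) = t, so 0.66·t = 0.34×29.1.
t* = 0.34×29.1/0.66 = 14.99 min.

15.0 min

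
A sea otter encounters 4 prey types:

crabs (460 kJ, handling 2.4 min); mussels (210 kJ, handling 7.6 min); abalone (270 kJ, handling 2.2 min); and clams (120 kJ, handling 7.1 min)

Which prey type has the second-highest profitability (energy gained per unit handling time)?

Profitability E/h (kJ/min): crabs = 460/2.4 = 192, mussels = 210/7.6 = 27.6, abalone = 270/2.2 = 123, clams = 120/7.1 = 16.9.
Ranked: crabs > abalone > mussels > clams.

abalone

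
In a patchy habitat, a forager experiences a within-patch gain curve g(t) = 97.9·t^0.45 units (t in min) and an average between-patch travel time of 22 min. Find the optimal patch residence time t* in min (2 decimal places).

18.00 min

By the marginal value theorem, leave when the instantaneous gain rate g'(t) equals the habitat-wide average g(t)/(T + t).
g'(t) = 0.45·97.9·t^-0.55. Setting 0.45·97.9·t^-0.55 = 97.9·t^0.45/(22+t) gives 0.45(22+t) = t, so 0.55·t = 0.45×22.
t* = 0.45×22/0.55 = 18 min.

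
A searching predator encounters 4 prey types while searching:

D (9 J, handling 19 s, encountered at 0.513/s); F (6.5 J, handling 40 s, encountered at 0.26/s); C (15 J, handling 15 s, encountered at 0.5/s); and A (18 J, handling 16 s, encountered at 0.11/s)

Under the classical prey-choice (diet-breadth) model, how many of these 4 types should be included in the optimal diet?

E/h in descending order: A 1.12, C 1, D 0.474, F 0.163 J/s. The optimal diet is the largest prefix of this list for which every included type satisfies E_i/h_i > R on the types above it.
Rate on top 1: 0.7174. C: 1 > 0.7174 → include.
Rate on top 2: 0.924. D: 0.474 < 0.924 → exclude; stop.
Optimal diet: A, C — 2 of 4 types.

2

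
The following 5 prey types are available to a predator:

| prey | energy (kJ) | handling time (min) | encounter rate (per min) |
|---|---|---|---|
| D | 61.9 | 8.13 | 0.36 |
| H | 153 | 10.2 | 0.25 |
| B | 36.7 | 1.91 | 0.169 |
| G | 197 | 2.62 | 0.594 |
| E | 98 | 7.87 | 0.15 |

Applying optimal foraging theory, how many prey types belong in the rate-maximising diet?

Rank by E/h (kJ/min): G 75.2, B 19.2, H 15, E 12.5, D 7.61. Include each in turn until the next type's E/h falls below the running intake rate.
Rate on top 1: 45.78. B: 19.2 < 45.78 → exclude; stop.
Optimal diet: G — 1 of 5 types.

1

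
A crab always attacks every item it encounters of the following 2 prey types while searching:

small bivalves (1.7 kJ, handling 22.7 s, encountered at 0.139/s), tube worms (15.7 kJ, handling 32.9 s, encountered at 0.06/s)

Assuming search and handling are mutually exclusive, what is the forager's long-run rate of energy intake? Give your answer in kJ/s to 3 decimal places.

Energy encountered per unit search time: 0.139×1.7 + 0.06×15.7 = 1.178 kJ/s.
Handling time per unit search time: 0.139×22.7 + 0.06×32.9 = 5.129.
Rate = 1.178/(1 + 5.129) = 0.1922 kJ/s.

0.192 kJ/s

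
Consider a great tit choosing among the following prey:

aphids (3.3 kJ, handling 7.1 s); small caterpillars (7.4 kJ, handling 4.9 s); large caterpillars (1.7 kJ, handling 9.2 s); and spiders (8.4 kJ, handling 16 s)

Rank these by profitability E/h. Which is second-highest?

spiders

In descending order of E/h:
small caterpillars: 7.4/4.9 = 1.51 kJ/s
spiders: 8.4/16 = 0.525 kJ/s
aphids: 3.3/7.1 = 0.465 kJ/s
large caterpillars: 1.7/9.2 = 0.185 kJ/s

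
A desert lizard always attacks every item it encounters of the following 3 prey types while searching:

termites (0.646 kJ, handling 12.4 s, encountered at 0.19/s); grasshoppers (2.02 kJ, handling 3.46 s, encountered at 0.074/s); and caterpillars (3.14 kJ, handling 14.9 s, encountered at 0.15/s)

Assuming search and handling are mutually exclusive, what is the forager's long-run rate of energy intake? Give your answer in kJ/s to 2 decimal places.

Energy encountered per unit search time: 0.19×0.646 + 0.074×2.02 + 0.15×3.14 = 0.7432 kJ/s.
Handling time per unit search time: 0.19×12.4 + 0.074×3.46 + 0.15×14.9 = 4.847.
Rate = 0.7432/(1 + 4.847) = 0.1271 kJ/s.

0.13 kJ/s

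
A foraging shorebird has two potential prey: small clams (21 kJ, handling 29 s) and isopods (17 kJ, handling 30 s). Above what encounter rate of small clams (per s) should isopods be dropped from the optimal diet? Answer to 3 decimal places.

0.124 per s

The zero-one rule: include isopods iff E₂/h₂ > λE₁/(1+λh₁). Equality gives the switch point.
λE₁h₂ = E₂ + λE₂h₁ ⇒ λ = E₂/(E₁h₂ − E₂h₁) = 17/(630 − 493) = 0.1241 per s.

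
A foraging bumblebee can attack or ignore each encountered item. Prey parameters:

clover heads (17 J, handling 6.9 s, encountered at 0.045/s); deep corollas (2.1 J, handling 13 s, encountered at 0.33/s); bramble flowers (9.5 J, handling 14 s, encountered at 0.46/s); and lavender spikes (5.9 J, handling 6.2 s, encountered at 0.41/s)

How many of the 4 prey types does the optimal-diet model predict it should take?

Profitabilities (E/h, J/s): clover heads 2.46, lavender spikes 0.952, bramble flowers 0.679, deep corollas 0.162. Add prey in this order while the next type's profitability exceeds the intake rate on those already taken.
Rate on top 1: 0.5837. lavender spikes: 0.952 > 0.5837 → include.
Rate on top 2: 0.8265. bramble flowers: 0.679 < 0.8265 → exclude; stop.
Optimal diet: clover heads, lavender spikes — 2 of 4 types.

2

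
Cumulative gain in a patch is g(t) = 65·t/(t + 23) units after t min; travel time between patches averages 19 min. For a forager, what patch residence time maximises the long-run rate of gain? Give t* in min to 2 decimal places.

20.90 min

Maximise g(t)/(T+t): set derivative to zero → g'(t)(T+t) = g(t).
g'(t) = 65·23/(t + 23)². Setting 65·23/(t+23)² = 65t/[(t+23)(19+t)] gives 23(19+t) = t(t+23), so t² = 23×19 = 437.
t* = √437 = 20.9 min.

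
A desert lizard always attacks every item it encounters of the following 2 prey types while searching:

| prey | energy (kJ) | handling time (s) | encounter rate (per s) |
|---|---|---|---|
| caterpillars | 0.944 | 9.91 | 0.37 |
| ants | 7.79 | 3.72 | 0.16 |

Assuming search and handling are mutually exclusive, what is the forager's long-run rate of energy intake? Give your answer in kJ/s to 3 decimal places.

0.303 kJ/s

Energy encountered per unit search time: 0.37×0.944 + 0.16×7.79 = 1.596 kJ/s.
Handling time per unit search time: 0.37×9.91 + 0.16×3.72 = 4.262.
Rate = 1.596/(1 + 4.262) = 0.3033 kJ/s.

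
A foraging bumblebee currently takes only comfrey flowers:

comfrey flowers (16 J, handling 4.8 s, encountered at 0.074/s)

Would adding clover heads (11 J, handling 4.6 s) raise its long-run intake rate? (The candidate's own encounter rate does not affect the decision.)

Yes

Intake rate on the current diet: R = (0.074×16) / (1 + 0.074×4.8) = 1.184/1.355 = 0.8737 J/s.
Profitability of clover heads: 11/4.6 = 2.391 J/s.
Since 2.391 > R, including clover heads increases the long-run rate.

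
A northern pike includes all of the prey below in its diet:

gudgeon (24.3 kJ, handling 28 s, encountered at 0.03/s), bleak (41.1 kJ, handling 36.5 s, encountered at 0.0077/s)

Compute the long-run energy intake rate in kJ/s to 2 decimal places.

0.49 kJ/s

R = Σλ_iE_i / (1 + Σλ_ih_i)
Numerator: 0.03×24.3 + 0.0077×41.1 = 1.045
Denominator: 1 + 0.03×28 + 0.0077×36.5 = 2.121
R = 1.045/2.121 = 0.4929 kJ/s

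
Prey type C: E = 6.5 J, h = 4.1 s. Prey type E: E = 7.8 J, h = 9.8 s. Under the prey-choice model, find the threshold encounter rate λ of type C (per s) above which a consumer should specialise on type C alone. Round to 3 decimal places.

0.246 per s

At the threshold, the rate on type C alone equals the profitability of type E: λ·6.5/(1 + λ·4.1) = 7.8/9.8 = 0.7959.
Rearranging, λ(6.5 − 0.7959×4.1) = 0.7959, so λ = 0.7959/3.237 = 0.2459 per s.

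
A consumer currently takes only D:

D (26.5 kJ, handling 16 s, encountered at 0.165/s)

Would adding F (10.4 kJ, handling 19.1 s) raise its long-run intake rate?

No

Current rate: (0.165×26.5)/(1 + 0.165×16) = 1.201 kJ/s.
F: E/h = 10.4/19.1 = 0.5445 kJ/s.
0.5445 < 1.201, so adding F would lower the average — exclude it.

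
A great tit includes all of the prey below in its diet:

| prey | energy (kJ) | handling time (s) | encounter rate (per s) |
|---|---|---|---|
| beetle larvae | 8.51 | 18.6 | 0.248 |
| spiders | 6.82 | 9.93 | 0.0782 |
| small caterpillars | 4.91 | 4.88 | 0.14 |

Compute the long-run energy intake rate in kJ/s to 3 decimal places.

R = Σλ_iE_i / (1 + Σλ_ih_i)
Numerator: 0.248×8.51 + 0.0782×6.82 + 0.14×4.91 = 3.331
Denominator: 1 + 0.248×18.6 + 0.0782×9.93 + 0.14×4.88 = 7.073
R = 3.331/7.073 = 0.471 kJ/s

0.471 kJ/s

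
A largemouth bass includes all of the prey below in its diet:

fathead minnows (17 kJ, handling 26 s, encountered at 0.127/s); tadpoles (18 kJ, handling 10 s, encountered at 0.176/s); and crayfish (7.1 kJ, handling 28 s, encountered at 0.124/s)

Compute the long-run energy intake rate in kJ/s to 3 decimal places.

R = Σλ_iE_i / (1 + Σλ_ih_i)
Numerator: 0.127×17 + 0.176×18 + 0.124×7.1 = 6.207
Denominator: 1 + 0.127×26 + 0.176×10 + 0.124×28 = 9.534
R = 6.207/9.534 = 0.6511 kJ/s

0.651 kJ/s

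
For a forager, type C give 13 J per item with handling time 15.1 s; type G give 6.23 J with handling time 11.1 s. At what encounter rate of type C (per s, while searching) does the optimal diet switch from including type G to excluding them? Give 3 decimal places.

0.124 per s

At the threshold, the rate on type C alone equals the profitability of type G: λ·13/(1 + λ·15.1) = 6.23/11.1 = 0.5613.
Rearranging, λ(13 − 0.5613×15.1) = 0.5613, so λ = 0.5613/4.525 = 0.124 per s.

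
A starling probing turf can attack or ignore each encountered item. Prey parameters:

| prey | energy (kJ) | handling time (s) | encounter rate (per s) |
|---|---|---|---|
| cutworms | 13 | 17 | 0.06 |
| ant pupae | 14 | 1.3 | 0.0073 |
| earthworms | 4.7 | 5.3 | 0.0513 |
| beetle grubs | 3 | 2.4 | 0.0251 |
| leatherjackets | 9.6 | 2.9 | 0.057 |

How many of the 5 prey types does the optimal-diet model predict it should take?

Profitabilities (E/h, kJ/s): ant pupae 10.8, leatherjackets 3.31, beetle grubs 1.25, earthworms 0.887, cutworms 0.765. Add prey in this order while the next type's profitability exceeds the intake rate on those already taken.
Rate on top 1: 0.1012. leatherjackets: 3.31 > 0.1012 → include.
Rate on top 2: 0.5528. beetle grubs: 1.25 > 0.5528 → include.
Rate on top 3: 0.5868. earthworms: 0.887 > 0.5868 → include.
Rate on top 4: 0.6409. cutworms: 0.765 > 0.6409 → include.
Optimal diet: ant pupae, leatherjackets, beetle grubs, earthworms, cutworms — 5 of 5 types.

5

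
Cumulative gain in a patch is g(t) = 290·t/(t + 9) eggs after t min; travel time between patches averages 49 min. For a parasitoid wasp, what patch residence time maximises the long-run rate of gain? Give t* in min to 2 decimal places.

21.00 min

By the marginal value theorem, leave when the instantaneous gain rate g'(t) equals the habitat-wide average g(t)/(T + t).
g'(t) = 290·9/(t + 9)². Setting 290·9/(t+9)² = 290t/[(t+9)(49+t)] gives 9(49+t) = t(t+9), so t² = 9×49 = 441.
t* = √441 = 21 min.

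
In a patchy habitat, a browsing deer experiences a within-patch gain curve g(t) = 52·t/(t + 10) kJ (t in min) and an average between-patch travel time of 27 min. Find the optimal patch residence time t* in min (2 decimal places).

16.43 min

Maximise g(t)/(T+t): set derivative to zero → g'(t)(T+t) = g(t).
g'(t) = 52·10/(t + 10)². Setting 52·10/(t+10)² = 52t/[(t+10)(27+t)] gives 10(27+t) = t(t+10), so t² = 10×27 = 270.
t* = √270 = 16.43 min.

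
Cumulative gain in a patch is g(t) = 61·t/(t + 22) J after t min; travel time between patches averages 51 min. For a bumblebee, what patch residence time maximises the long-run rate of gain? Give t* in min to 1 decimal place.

33.5 min

Maximise g(t)/(T+t): set derivative to zero → g'(t)(T+t) = g(t).
g'(t) = 61·22/(t + 22)². Setting 61·22/(t+22)² = 61t/[(t+22)(51+t)] gives 22(51+t) = t(t+22), so t² = 22×51 = 1122.
t* = √1122 = 33.5 min.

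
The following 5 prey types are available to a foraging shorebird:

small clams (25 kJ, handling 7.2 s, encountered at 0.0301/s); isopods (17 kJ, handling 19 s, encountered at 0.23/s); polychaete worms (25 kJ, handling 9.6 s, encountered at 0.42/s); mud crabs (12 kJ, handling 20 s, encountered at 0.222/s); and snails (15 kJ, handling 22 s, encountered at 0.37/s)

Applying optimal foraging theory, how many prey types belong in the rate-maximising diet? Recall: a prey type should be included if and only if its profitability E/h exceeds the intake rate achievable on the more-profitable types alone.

2

Rank by E/h (kJ/s): small clams 3.47, polychaete worms 2.6, isopods 0.895, snails 0.682, mud crabs 0.6. Include each in turn until the next type's E/h falls below the running intake rate.
Rate on top 1: 0.6185. polychaete worms: 2.6 > 0.6185 → include.
Rate on top 2: 2.144. isopods: 0.895 < 2.144 → exclude; stop.
Optimal diet: small clams, polychaete worms — 2 of 5 types.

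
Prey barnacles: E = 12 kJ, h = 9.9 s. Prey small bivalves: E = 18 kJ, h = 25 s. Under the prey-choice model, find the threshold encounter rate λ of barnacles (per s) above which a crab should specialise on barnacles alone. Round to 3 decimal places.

Drop small bivalves once their profitability E₂/h₂ falls below the rate achievable on barnacles alone: E₂/h₂ = λE₁/(1 + λh₁).
Solve for λ: λE₁h₂ = E₂(1 + λh₁) → λ(E₁h₂ − E₂h₁) = E₂ → λ = E₂/(E₁h₂ − E₂h₁).
λ = 18/(12×25 − 18×9.9) = 18/121.8 = 0.1478 per s.

0.148 per s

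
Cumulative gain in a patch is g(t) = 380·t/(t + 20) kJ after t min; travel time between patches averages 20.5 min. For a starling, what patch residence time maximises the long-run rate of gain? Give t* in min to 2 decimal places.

Maximise g(t)/(T+t): set derivative to zero → g'(t)(T+t) = g(t).
g'(t) = 380·20/(t + 20)². Setting 380·20/(t+20)² = 380t/[(t+20)(20.5+t)] gives 20(20.5+t) = t(t+20), so t² = 20×20.5 = 410.
t* = √410 = 20.25 min.

20.25 min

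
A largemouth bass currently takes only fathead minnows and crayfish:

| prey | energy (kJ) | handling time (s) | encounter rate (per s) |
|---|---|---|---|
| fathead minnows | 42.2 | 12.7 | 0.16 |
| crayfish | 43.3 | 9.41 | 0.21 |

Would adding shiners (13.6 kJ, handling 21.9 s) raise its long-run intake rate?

Current rate: (0.16×42.2 + 0.21×43.3)/(1 + 0.16×12.7 + 0.21×9.41) = 3.164 kJ/s.
Profitability of shiners: 13.6/21.9 = 0.621 kJ/s.
Since 0.621 < R, time spent handling shiners is better spent searching.

No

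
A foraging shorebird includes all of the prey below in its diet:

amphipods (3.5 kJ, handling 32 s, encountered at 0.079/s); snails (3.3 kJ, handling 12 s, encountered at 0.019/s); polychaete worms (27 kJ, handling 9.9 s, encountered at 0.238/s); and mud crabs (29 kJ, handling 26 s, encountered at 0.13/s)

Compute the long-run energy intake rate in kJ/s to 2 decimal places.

R = Σλ_iE_i / (1 + Σλ_ih_i)
Numerator: 0.079×3.5 + 0.019×3.3 + 0.238×27 + 0.13×29 = 10.54
Denominator: 1 + 0.079×32 + 0.019×12 + 0.238×9.9 + 0.13×26 = 9.492
R = 10.54/9.492 = 1.11 kJ/s

1.11 kJ/s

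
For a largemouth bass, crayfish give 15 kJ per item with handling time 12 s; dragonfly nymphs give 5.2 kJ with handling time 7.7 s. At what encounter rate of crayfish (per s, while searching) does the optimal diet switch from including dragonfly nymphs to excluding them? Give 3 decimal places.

0.098 per s

The zero-one rule: include dragonfly nymphs iff E₂/h₂ > λE₁/(1+λh₁). Equality gives the switch point.
λE₁h₂ = E₂ + λE₂h₁ ⇒ λ = E₂/(E₁h₂ − E₂h₁) = 5.2/(115.5 − 62.4) = 0.09793 per s.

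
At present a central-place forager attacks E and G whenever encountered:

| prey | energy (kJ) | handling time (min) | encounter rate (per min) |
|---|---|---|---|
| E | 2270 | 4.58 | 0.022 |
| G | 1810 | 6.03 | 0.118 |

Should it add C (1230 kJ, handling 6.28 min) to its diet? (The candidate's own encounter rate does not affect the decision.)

Yes

Current rate: (0.022×2270 + 0.118×1810)/(1 + 0.022×4.58 + 0.118×6.03) = 145.4 kJ/min.
Profitability of C: 1230/6.28 = 195.9 kJ/min.
195.9 > 145.4, so adding C raises the average — include it.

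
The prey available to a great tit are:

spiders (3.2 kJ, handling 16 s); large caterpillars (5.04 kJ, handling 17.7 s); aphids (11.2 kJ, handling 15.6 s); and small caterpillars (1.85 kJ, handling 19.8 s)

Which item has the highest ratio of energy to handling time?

aphids

Profitability E/h (kJ/s): spiders = 3.2/16 = 0.2, large caterpillars = 5.04/17.7 = 0.285, aphids = 11.2/15.6 = 0.718, small caterpillars = 1.85/19.8 = 0.0934.
Ranked: aphids > large caterpillars > spiders > small caterpillars.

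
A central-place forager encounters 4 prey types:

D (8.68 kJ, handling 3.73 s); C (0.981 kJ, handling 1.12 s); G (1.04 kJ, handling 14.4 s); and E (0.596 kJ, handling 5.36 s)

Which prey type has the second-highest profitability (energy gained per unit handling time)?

C

Profitability E/h (kJ/s): D = 8.68/3.73 = 2.33, C = 0.981/1.12 = 0.876, G = 1.04/14.4 = 0.0722, E = 0.596/5.36 = 0.111.
Ranked: D > C > E > G.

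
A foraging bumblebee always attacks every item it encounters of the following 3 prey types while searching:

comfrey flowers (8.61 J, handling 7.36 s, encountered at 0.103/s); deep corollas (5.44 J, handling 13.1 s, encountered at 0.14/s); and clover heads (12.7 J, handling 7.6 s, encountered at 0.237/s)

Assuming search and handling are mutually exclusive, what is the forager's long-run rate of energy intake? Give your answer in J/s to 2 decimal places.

R = Σλ_iE_i / (1 + Σλ_ih_i)
Numerator: 0.103×8.61 + 0.14×5.44 + 0.237×12.7 = 4.658
Denominator: 1 + 0.103×7.36 + 0.14×13.1 + 0.237×7.6 = 5.393
R = 4.658/5.393 = 0.8637 J/s

0.86 J/s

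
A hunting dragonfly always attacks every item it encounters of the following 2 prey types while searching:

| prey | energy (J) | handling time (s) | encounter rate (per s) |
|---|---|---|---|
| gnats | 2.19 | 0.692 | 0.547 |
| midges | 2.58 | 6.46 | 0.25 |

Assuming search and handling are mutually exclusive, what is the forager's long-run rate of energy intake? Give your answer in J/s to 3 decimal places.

R = (0.547×2.19 + 0.25×2.58) / (1 + 0.547×0.692 + 0.25×6.46) = 1.843/2.994 = 0.6156 J/s.

0.616 J/s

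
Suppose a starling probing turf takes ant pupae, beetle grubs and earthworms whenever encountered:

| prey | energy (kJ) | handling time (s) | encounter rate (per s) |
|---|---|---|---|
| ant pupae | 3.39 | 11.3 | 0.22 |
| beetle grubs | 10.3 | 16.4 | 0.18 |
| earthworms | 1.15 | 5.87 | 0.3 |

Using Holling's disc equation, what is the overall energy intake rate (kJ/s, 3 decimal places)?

0.359 kJ/s

Energy encountered per unit search time: 0.22×3.39 + 0.18×10.3 + 0.3×1.15 = 2.945 kJ/s.
Handling time per unit search time: 0.22×11.3 + 0.18×16.4 + 0.3×5.87 = 7.199.
Rate = 2.945/(1 + 7.199) = 0.3592 kJ/s.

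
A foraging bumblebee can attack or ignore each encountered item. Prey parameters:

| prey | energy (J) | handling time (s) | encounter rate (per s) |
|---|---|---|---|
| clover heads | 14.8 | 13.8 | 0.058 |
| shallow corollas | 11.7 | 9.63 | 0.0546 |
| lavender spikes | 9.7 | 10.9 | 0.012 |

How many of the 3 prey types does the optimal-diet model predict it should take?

Profitabilities (E/h, J/s): shallow corollas 1.21, clover heads 1.07, lavender spikes 0.89. Add prey in this order while the next type's profitability exceeds the intake rate on those already taken.
Rate on top 1: 0.4187. clover heads: 1.07 > 0.4187 → include.
Rate on top 2: 0.6436. lavender spikes: 0.89 > 0.6436 → include.
Optimal diet: shallow corollas, clover heads, lavender spikes — 3 of 3 types.

3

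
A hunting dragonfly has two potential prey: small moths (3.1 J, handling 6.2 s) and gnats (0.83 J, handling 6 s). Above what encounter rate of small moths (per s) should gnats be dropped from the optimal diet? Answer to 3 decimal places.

Drop gnats once their profitability E₂/h₂ falls below the rate achievable on small moths alone: E₂/h₂ = λE₁/(1 + λh₁).
Solve for λ: λE₁h₂ = E₂(1 + λh₁) → λ(E₁h₂ − E₂h₁) = E₂ → λ = E₂/(E₁h₂ − E₂h₁).
λ = 0.83/(3.1×6 − 0.83×6.2) = 0.83/13.45 = 0.06169 per s.

0.062 per s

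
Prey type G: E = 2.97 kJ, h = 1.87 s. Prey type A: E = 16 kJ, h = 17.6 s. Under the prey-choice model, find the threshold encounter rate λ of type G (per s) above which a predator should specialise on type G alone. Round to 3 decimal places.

0.716 per s

The zero-one rule: include type A iff E₂/h₂ > λE₁/(1+λh₁). Equality gives the switch point.
λE₁h₂ = E₂ + λE₂h₁ ⇒ λ = E₂/(E₁h₂ − E₂h₁) = 16/(52.27 − 29.92) = 0.7158 per s.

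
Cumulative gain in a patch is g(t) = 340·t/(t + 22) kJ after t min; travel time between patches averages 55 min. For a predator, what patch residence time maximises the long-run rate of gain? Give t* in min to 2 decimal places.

Optimal t* satisfies g'(t*) = g(t*)/(T + t*).
g'(t) = 340·22/(t + 22)². Setting 340·22/(t+22)² = 340t/[(t+22)(55+t)] gives 22(55+t) = t(t+22), so t² = 22×55 = 1210.
t* = √1210 = 34.79 min.

34.79 min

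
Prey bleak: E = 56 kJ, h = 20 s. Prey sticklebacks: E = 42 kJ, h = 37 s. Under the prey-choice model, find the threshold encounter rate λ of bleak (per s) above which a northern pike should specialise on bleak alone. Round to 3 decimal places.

0.034 per s

At the threshold, the rate on bleak alone equals the profitability of sticklebacks: λ·56/(1 + λ·20) = 42/37 = 1.135.
Rearranging, λ(56 − 1.135×20) = 1.135, so λ = 1.135/33.3 = 0.03409 per s.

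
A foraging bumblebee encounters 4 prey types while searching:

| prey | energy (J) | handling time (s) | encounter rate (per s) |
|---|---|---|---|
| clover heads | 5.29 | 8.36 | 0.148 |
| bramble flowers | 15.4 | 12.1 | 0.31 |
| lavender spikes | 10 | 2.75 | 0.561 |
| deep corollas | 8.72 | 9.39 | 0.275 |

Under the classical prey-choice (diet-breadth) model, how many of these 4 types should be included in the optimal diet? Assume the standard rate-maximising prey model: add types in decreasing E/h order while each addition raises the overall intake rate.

Rank by E/h (J/s): lavender spikes 3.64, bramble flowers 1.27, deep corollas 0.929, clover heads 0.633. Include each in turn until the next type's E/h falls below the running intake rate.
Rate on top 1: 2.206. bramble flowers: 1.27 < 2.206 → exclude; stop.
Optimal diet: lavender spikes — 1 of 4 types.

1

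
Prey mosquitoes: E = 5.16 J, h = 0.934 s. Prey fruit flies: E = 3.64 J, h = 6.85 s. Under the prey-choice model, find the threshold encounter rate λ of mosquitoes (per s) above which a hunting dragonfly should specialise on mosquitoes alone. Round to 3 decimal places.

The zero-one rule: include fruit flies iff E₂/h₂ > λE₁/(1+λh₁). Equality gives the switch point.
λE₁h₂ = E₂ + λE₂h₁ ⇒ λ = E₂/(E₁h₂ − E₂h₁) = 3.64/(35.35 − 3.4) = 0.1139 per s.

0.114 per s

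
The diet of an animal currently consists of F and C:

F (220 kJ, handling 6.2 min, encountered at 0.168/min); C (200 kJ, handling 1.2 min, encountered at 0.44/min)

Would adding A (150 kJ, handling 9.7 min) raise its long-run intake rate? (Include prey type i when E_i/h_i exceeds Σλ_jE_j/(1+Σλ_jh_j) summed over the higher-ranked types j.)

Intake rate on the current diet: R = (0.168×220 + 0.44×200) / (1 + 0.168×6.2 + 0.44×1.2) = 125/2.57 = 48.63 kJ/min.
Profitability of A: 150/9.7 = 15.46 kJ/min.
Since 15.46 < R, time spent handling A is better spent searching.

No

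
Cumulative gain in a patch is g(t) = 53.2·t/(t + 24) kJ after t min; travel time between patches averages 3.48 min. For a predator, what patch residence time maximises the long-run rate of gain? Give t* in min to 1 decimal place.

Maximise g(t)/(T+t): set derivative to zero → g'(t)(T+t) = g(t).
g'(t) = 53.2·24/(t + 24)². Setting 53.2·24/(t+24)² = 53.2t/[(t+24)(3.48+t)] gives 24(3.48+t) = t(t+24), so t² = 24×3.48 = 83.52.
t* = √83.52 = 9.139 min.

9.1 min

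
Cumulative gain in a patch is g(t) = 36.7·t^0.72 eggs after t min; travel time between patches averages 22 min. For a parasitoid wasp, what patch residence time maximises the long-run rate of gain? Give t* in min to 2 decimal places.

Maximise g(t)/(T+t): set derivative to zero → g'(t)(T+t) = g(t).
g'(t) = 0.72·36.7·t^-0.28. Setting 0.72·36.7·t^-0.28 = 36.7·t^0.72/(22+t) gives 0.72(22+t) = t, so 0.28·t = 0.72×22.
t* = 0.72×22/0.28 = 56.57 min.

56.57 min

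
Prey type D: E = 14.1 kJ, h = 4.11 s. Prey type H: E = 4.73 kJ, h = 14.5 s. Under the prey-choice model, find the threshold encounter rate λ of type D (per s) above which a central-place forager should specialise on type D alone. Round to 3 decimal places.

At the threshold, the rate on type D alone equals the profitability of type H: λ·14.1/(1 + λ·4.11) = 4.73/14.5 = 0.3262.
Rearranging, λ(14.1 − 0.3262×4.11) = 0.3262, so λ = 0.3262/12.76 = 0.02557 per s.

0.026 per s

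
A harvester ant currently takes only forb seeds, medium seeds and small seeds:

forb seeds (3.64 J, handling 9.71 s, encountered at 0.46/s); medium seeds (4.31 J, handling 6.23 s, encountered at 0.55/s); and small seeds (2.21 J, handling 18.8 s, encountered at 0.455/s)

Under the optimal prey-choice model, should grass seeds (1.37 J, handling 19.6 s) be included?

Current rate: (0.46×3.64 + 0.55×4.31 + 0.455×2.21)/(1 + 0.46×9.71 + 0.55×6.23 + 0.455×18.8) = 0.2895 J/s.
Profitability of grass seeds: 1.37/19.6 = 0.0699 J/s.
0.0699 < 0.2895, so adding grass seeds would lower the average — exclude it.

No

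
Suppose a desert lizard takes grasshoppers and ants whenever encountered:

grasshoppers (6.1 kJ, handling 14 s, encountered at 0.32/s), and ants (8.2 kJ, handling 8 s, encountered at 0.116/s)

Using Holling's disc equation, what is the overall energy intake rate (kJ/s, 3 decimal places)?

0.453 kJ/s

Energy encountered per unit search time: 0.32×6.1 + 0.116×8.2 = 2.903 kJ/s.
Handling time per unit search time: 0.32×14 + 0.116×8 = 5.408.
Rate = 2.903/(1 + 5.408) = 0.4531 kJ/s.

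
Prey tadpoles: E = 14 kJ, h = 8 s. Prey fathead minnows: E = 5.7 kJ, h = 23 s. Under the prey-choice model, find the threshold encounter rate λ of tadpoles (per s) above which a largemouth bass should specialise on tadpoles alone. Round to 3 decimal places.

Drop fathead minnows once their profitability E₂/h₂ falls below the rate achievable on tadpoles alone: E₂/h₂ = λE₁/(1 + λh₁).
Solve for λ: λE₁h₂ = E₂(1 + λh₁) → λ(E₁h₂ − E₂h₁) = E₂ → λ = E₂/(E₁h₂ − E₂h₁).
λ = 5.7/(14×23 − 5.7×8) = 5.7/276.4 = 0.02062 per s.

0.021 per s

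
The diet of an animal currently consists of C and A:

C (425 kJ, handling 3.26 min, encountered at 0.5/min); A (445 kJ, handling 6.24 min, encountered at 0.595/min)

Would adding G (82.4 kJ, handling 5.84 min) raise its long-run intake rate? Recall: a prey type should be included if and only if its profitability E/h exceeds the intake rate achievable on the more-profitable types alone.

On C and A alone, R = ΣλE/(1+Σλh) = 477.3/6.343 = 75.25 kJ/min.
Profitability of G: 82.4/5.84 = 14.11 kJ/min.
14.11 < 75.25, so adding G would lower the average — exclude it.

No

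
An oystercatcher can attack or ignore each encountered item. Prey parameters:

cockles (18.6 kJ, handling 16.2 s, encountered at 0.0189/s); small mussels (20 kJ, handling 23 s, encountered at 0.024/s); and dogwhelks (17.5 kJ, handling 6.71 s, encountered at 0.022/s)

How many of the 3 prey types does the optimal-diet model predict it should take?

E/h in descending order: dogwhelks 2.61, cockles 1.15, small mussels 0.87 kJ/s. The optimal diet is the largest prefix of this list for which every included type satisfies E_i/h_i > R on the types above it.
Rate on top 1: 0.3355. cockles: 1.15 > 0.3355 → include.
Rate on top 2: 0.5066. small mussels: 0.87 > 0.5066 → include.
Optimal diet: dogwhelks, cockles, small mussels — 3 of 3 types.

3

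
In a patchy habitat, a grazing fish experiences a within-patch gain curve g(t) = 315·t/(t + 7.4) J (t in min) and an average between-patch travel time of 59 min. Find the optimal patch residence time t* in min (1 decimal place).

20.9 min

Optimal t* satisfies g'(t*) = g(t*)/(T + t*).
g'(t) = 315·7.4/(t + 7.4)². Setting 315·7.4/(t+7.4)² = 315t/[(t+7.4)(59+t)] gives 7.4(59+t) = t(t+7.4), so t² = 7.4×59 = 436.6.
t* = √436.6 = 20.89 min.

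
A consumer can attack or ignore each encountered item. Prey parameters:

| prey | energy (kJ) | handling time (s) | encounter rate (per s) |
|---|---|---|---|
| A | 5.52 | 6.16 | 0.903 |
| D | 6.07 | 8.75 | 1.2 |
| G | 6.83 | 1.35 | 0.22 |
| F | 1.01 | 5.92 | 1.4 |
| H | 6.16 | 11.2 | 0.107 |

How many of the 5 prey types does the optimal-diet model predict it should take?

Rank by E/h (kJ/s): G 5.06, A 0.896, D 0.694, H 0.55, F 0.171. Include each in turn until the next type's E/h falls below the running intake rate.
Rate on top 1: 1.159. A: 0.896 < 1.159 → exclude; stop.
Optimal diet: G — 1 of 5 types.

1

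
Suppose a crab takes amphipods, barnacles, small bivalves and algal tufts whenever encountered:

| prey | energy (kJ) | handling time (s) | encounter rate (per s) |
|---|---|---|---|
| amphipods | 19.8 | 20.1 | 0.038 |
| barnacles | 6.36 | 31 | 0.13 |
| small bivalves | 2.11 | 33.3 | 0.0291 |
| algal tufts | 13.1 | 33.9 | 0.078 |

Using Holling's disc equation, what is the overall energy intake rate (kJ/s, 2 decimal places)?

0.28 kJ/s

Energy encountered per unit search time: 0.038×19.8 + 0.13×6.36 + 0.0291×2.11 + 0.078×13.1 = 2.662 kJ/s.
Handling time per unit search time: 0.038×20.1 + 0.13×31 + 0.0291×33.3 + 0.078×33.9 = 8.407.
Rate = 2.662/(1 + 8.407) = 0.283 kJ/s.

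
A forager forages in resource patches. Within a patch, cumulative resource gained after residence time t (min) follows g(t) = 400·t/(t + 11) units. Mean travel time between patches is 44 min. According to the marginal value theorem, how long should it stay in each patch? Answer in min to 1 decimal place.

22.0 min

Optimal t* satisfies g'(t*) = g(t*)/(T + t*).
g'(t) = 400·11/(t + 11)². Setting 400·11/(t+11)² = 400t/[(t+11)(44+t)] gives 11(44+t) = t(t+11), so t² = 11×44 = 484.
t* = √484 = 22 min.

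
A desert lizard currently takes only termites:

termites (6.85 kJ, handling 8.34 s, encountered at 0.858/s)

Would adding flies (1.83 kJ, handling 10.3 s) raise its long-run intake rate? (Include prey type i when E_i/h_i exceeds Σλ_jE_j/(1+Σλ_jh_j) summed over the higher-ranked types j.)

No

On termites alone, R = ΣλE/(1+Σλh) = 5.877/8.156 = 0.7206 kJ/s.
Profitability of flies: 1.83/10.3 = 0.1777 kJ/s.
0.1777 < 0.7206, so adding flies would lower the average — exclude it.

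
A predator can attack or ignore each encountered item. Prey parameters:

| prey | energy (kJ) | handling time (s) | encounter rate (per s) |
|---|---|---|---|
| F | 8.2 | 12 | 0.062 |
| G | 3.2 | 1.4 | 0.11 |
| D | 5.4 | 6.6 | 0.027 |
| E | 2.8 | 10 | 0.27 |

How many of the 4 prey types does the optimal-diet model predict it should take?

Profitabilities (E/h, kJ/s): G 2.29, D 0.818, F 0.683, E 0.28. Add prey in this order while the next type's profitability exceeds the intake rate on those already taken.
Rate on top 1: 0.305. D: 0.818 > 0.305 → include.
Rate on top 2: 0.3737. F: 0.683 > 0.3737 → include.
Rate on top 3: 0.4846. E: 0.28 < 0.4846 → exclude; stop.
Optimal diet: G, D, F — 3 of 4 types.

3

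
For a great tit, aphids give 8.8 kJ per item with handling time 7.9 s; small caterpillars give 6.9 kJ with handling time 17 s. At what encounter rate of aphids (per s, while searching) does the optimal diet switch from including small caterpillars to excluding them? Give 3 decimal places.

At the threshold, the rate on aphids alone equals the profitability of small caterpillars: λ·8.8/(1 + λ·7.9) = 6.9/17 = 0.4059.
Rearranging, λ(8.8 − 0.4059×7.9) = 0.4059, so λ = 0.4059/5.594 = 0.07256 per s.

0.073 per s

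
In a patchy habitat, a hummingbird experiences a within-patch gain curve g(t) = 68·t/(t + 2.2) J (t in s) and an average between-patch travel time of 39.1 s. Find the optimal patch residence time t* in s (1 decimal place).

Maximise g(t)/(T+t): set derivative to zero → g'(t)(T+t) = g(t).
g'(t) = 68·2.2/(t + 2.2)². Setting 68·2.2/(t+2.2)² = 68t/[(t+2.2)(39.1+t)] gives 2.2(39.1+t) = t(t+2.2), so t² = 2.2×39.1 = 86.02.
t* = √86.02 = 9.275 s.

9.3 s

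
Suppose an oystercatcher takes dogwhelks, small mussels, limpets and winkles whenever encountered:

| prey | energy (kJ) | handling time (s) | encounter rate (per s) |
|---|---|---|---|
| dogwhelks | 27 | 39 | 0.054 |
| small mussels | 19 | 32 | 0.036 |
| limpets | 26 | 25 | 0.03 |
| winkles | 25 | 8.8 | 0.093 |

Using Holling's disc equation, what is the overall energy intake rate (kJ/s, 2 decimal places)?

0.90 kJ/s

R = (0.054×27 + 0.036×19 + 0.03×26 + 0.093×25) / (1 + 0.054×39 + 0.036×32 + 0.03×25 + 0.093×8.8) = 5.247/5.826 = 0.9006 kJ/s.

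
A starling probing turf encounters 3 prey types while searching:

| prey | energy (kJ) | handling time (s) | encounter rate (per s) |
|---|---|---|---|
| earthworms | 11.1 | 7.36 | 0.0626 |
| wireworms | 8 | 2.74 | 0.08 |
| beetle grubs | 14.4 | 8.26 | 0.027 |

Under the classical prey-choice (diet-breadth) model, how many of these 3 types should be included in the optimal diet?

Profitabilities (E/h, kJ/s): wireworms 2.92, beetle grubs 1.74, earthworms 1.51. Add prey in this order while the next type's profitability exceeds the intake rate on those already taken.
Rate on top 1: 0.5249. beetle grubs: 1.74 > 0.5249 → include.
Rate on top 2: 0.7133. earthworms: 1.51 > 0.7133 → include.
Optimal diet: wireworms, beetle grubs, earthworms — 3 of 3 types.

3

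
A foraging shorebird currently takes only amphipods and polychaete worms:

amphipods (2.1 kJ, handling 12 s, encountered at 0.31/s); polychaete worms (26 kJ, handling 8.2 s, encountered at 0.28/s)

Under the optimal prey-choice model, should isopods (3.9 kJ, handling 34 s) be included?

No

Intake rate on the current diet: R = (0.31×2.1 + 0.28×26) / (1 + 0.31×12 + 0.28×8.2) = 7.931/7.016 = 1.13 kJ/s.
isopods: E/h = 3.9/34 = 0.1147 kJ/s.
Since 0.1147 < R, time spent handling isopods is better spent searching.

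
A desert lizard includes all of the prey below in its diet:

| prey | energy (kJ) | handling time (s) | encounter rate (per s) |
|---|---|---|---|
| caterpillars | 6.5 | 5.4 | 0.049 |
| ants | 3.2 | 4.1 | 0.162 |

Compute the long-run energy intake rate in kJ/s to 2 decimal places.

R = Σλ_iE_i / (1 + Σλ_ih_i)
Numerator: 0.049×6.5 + 0.162×3.2 = 0.8369
Denominator: 1 + 0.049×5.4 + 0.162×4.1 = 1.929
R = 0.8369/1.929 = 0.4339 kJ/s

0.43 kJ/s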